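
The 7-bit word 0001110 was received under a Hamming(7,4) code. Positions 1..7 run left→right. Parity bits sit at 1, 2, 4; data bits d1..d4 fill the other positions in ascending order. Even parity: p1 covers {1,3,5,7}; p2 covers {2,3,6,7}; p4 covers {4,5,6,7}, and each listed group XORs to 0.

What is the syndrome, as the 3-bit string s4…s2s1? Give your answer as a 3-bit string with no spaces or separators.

111

s1 (pos 1,3,5,7): 0⊕0⊕1⊕0 = 1
s2 (pos 2,3,6,7): 0⊕0⊕1⊕0 = 1
s4 (pos 4,5,6,7): 1⊕1⊕1⊕0 = 1
Syndrome s4…s1 = 111 → error at position 7.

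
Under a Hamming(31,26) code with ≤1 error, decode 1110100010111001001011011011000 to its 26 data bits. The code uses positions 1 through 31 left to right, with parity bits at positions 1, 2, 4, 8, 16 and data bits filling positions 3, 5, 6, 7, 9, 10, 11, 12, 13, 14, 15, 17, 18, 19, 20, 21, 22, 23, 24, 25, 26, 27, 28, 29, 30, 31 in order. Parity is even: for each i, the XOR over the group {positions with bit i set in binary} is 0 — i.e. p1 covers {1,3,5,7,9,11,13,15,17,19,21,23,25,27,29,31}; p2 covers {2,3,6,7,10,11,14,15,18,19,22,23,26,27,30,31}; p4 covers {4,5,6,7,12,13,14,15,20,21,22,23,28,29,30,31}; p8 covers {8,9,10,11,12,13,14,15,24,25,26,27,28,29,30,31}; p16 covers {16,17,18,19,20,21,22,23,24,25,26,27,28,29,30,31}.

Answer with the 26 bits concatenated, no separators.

s1 (pos 1,3,5,7,9,11,13,15,17,19,21,23,25,27,29,31): 1⊕1⊕1⊕0⊕1⊕1⊕1⊕0⊕0⊕1⊕1⊕0⊕1⊕1⊕0⊕0 = 0
s2 (pos 2,3,6,7,10,11,14,15,18,19,22,23,26,27,30,31): 1⊕1⊕0⊕0⊕0⊕1⊕0⊕0⊕0⊕1⊕1⊕0⊕0⊕1⊕0⊕0 = 0
s4 (pos 4,5,6,7,12,13,14,15,20,21,22,23,28,29,30,31): 0⊕1⊕0⊕0⊕1⊕1⊕0⊕0⊕0⊕1⊕1⊕0⊕1⊕0⊕0⊕0 = 0
s8 (pos 8,9,10,11,12,13,14,15,24,25,26,27,28,29,30,31): 0⊕1⊕0⊕1⊕1⊕1⊕0⊕0⊕1⊕1⊕0⊕1⊕1⊕0⊕0⊕0 = 0
s16 (pos 16,17,18,19,20,21,22,23,24,25,26,27,28,29,30,31): 1⊕0⊕0⊕1⊕0⊕1⊕1⊕0⊕1⊕1⊕0⊕1⊕1⊕0⊕0⊕0 = 0
Syndrome s16…s1 = 00000 → no error.
Read data bits from positions 3,5,6,7,9,10,11,12,13,14,15,17,18,19,20,21,22,23,24,25,26,27,28,29,30,31: 11001011100001011011011000

11001011100001011011011000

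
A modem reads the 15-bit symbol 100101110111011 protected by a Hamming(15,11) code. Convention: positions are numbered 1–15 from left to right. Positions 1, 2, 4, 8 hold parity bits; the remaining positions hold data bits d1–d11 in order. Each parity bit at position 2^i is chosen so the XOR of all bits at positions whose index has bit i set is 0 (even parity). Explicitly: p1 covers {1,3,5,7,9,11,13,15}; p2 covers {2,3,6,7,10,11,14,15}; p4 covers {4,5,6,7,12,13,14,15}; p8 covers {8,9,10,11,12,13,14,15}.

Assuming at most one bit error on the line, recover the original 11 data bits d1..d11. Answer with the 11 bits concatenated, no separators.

00110111011

s1 (pos 1,3,5,7,9,11,13,15): 1⊕0⊕0⊕1⊕0⊕1⊕0⊕1 = 0
s2 (pos 2,3,6,7,10,11,14,15): 0⊕0⊕1⊕1⊕1⊕1⊕1⊕1 = 0
s4 (pos 4,5,6,7,12,13,14,15): 1⊕0⊕1⊕1⊕1⊕0⊕1⊕1 = 0
s8 (pos 8,9,10,11,12,13,14,15): 1⊕0⊕1⊕1⊕1⊕0⊕1⊕1 = 0
Syndrome s8…s1 = 0000 → no error.
Read data bits from positions 3,5,6,7,9,10,11,12,13,14,15: 00110111011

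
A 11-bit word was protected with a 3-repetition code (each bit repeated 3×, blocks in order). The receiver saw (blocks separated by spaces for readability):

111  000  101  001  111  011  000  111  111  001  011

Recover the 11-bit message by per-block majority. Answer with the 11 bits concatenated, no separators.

Block 1 (111): 3 ones → 1
Block 2 (000): 0 ones → 0
Block 3 (101): 2 ones → 1
Block 4 (001): 1 one → 0
Block 5 (111): 3 ones → 1
Block 6 (011): 2 ones → 1
Block 7 (000): 0 ones → 0
Block 8 (111): 3 ones → 1
Block 9 (111): 3 ones → 1
Block 10 (001): 1 one → 0
Block 11 (011): 2 ones → 1

10101101101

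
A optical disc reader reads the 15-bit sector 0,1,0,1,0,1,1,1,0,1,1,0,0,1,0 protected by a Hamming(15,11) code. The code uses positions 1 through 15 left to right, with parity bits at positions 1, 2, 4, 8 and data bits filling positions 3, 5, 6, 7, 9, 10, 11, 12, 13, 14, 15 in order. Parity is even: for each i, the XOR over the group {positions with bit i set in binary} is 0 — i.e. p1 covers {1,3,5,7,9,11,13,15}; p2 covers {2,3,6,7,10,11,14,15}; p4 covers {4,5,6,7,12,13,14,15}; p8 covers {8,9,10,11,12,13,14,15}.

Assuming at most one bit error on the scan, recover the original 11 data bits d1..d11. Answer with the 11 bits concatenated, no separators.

s1 (pos 1,3,5,7,9,11,13,15): 0⊕0⊕0⊕1⊕0⊕1⊕0⊕0 = 0
s2 (pos 2,3,6,7,10,11,14,15): 1⊕0⊕1⊕1⊕1⊕1⊕1⊕0 = 0
s4 (pos 4,5,6,7,12,13,14,15): 1⊕0⊕1⊕1⊕0⊕0⊕1⊕0 = 0
s8 (pos 8,9,10,11,12,13,14,15): 1⊕0⊕1⊕1⊕0⊕0⊕1⊕0 = 0
Syndrome s8…s1 = 0000 → no error.
Read data bits from positions 3,5,6,7,9,10,11,12,13,14,15: 00110110010

00110110010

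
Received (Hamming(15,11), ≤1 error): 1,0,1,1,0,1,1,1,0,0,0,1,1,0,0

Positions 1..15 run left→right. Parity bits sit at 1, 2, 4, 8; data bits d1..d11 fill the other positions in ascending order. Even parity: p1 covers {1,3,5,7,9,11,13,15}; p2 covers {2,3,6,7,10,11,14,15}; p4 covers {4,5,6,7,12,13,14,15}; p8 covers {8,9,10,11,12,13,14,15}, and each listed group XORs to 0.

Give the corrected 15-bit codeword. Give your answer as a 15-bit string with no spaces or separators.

101101110001110

s1 (pos 1,3,5,7,9,11,13,15): 1⊕1⊕0⊕1⊕0⊕0⊕1⊕0 = 0
s2 (pos 2,3,6,7,10,11,14,15): 0⊕1⊕1⊕1⊕0⊕0⊕0⊕0 = 1
s4 (pos 4,5,6,7,12,13,14,15): 1⊕0⊕1⊕1⊕1⊕1⊕0⊕0 = 1
s8 (pos 8,9,10,11,12,13,14,15): 1⊕0⊕0⊕0⊕1⊕1⊕0⊕0 = 1
Syndrome s8…s1 = 1110 → error at position 14.
Flip position 14: 101101110001100 → 101101110001110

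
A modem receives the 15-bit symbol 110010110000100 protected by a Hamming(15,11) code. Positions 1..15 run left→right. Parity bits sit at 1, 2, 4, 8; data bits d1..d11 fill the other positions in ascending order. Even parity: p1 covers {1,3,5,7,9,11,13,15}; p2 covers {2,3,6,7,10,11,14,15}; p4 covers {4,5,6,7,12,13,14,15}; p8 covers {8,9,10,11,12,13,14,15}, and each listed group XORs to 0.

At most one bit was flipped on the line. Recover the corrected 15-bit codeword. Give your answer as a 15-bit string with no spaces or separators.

110110110000100

s1 (pos 1,3,5,7,9,11,13,15): 1⊕0⊕1⊕1⊕0⊕0⊕1⊕0 = 0
s2 (pos 2,3,6,7,10,11,14,15): 1⊕0⊕0⊕1⊕0⊕0⊕0⊕0 = 0
s4 (pos 4,5,6,7,12,13,14,15): 0⊕1⊕0⊕1⊕0⊕1⊕0⊕0 = 1
s8 (pos 8,9,10,11,12,13,14,15): 1⊕0⊕0⊕0⊕0⊕1⊕0⊕0 = 0
Syndrome s8…s1 = 0100 → error at position 4.
Flip position 4: 110010110000100 → 110110110000100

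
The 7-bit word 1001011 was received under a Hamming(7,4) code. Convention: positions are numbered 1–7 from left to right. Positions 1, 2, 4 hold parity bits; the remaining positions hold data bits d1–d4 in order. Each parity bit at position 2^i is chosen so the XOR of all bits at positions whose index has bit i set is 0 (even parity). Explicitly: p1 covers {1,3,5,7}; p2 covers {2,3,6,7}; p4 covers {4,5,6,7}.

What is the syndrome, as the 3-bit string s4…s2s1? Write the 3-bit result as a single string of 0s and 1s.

s1 (pos 1,3,5,7): 1⊕0⊕0⊕1 = 0
s2 (pos 2,3,6,7): 0⊕0⊕1⊕1 = 0
s4 (pos 4,5,6,7): 1⊕0⊕1⊕1 = 1
Syndrome s4…s1 = 100 → error at position 4.

100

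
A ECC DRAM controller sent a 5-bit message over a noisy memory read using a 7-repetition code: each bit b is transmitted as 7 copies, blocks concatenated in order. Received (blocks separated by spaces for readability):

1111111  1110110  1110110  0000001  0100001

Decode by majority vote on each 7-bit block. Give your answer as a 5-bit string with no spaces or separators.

11100

Block 1 (1111111): 7 ones → 1
Block 2 (1110110): 5 ones → 1
Block 3 (1110110): 5 ones → 1
Block 4 (0000001): 1 one → 0
Block 5 (0100001): 2 ones → 0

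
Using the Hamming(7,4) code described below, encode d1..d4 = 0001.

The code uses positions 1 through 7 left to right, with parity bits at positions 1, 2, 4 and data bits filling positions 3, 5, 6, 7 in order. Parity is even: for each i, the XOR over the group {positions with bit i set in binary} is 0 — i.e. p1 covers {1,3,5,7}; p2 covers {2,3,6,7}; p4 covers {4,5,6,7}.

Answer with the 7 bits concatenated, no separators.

1101001

Place data at non-parity positions: p1 p2 0 p4 0 0 1
p1 (pos 1,3,5,7): XOR of data positions = 0⊕0⊕1 = 1
p2 (pos 2,3,6,7): XOR of data positions = 0⊕0⊕1 = 1
p4 (pos 4,5,6,7): XOR of data positions = 0⊕0⊕1 = 1
Codeword: 1101001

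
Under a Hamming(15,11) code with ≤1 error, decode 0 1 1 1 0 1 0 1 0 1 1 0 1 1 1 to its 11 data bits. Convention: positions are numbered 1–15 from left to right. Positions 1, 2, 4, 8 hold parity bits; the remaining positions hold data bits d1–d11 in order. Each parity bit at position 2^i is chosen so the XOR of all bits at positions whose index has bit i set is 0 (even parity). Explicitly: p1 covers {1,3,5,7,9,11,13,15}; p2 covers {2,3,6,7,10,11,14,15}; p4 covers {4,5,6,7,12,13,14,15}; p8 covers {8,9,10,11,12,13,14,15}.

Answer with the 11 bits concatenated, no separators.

s1 (pos 1,3,5,7,9,11,13,15): 0⊕1⊕0⊕0⊕0⊕1⊕1⊕1 = 0
s2 (pos 2,3,6,7,10,11,14,15): 1⊕1⊕1⊕0⊕1⊕1⊕1⊕1 = 1
s4 (pos 4,5,6,7,12,13,14,15): 1⊕0⊕1⊕0⊕0⊕1⊕1⊕1 = 1
s8 (pos 8,9,10,11,12,13,14,15): 1⊕0⊕1⊕1⊕0⊕1⊕1⊕1 = 0
Syndrome s8…s1 = 0110 → error at position 6.
Flip position 6: 011101010110111 → 011100010110111
Read data bits from positions 3,5,6,7,9,10,11,12,13,14,15: 10000110111

10000110111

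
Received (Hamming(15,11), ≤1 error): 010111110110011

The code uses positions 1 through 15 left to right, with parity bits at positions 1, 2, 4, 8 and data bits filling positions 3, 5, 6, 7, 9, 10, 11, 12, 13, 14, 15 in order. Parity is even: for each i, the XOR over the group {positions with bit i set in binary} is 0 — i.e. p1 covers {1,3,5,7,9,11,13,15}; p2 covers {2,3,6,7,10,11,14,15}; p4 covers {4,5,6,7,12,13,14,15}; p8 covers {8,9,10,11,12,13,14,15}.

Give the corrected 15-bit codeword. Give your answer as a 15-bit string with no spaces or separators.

010111110010011

s1 (pos 1,3,5,7,9,11,13,15): 0⊕0⊕1⊕1⊕0⊕1⊕0⊕1 = 0
s2 (pos 2,3,6,7,10,11,14,15): 1⊕0⊕1⊕1⊕1⊕1⊕1⊕1 = 1
s4 (pos 4,5,6,7,12,13,14,15): 1⊕1⊕1⊕1⊕0⊕0⊕1⊕1 = 0
s8 (pos 8,9,10,11,12,13,14,15): 1⊕0⊕1⊕1⊕0⊕0⊕1⊕1 = 1
Syndrome s8…s1 = 1010 → error at position 10.
Flip position 10: 010111110110011 → 010111110010011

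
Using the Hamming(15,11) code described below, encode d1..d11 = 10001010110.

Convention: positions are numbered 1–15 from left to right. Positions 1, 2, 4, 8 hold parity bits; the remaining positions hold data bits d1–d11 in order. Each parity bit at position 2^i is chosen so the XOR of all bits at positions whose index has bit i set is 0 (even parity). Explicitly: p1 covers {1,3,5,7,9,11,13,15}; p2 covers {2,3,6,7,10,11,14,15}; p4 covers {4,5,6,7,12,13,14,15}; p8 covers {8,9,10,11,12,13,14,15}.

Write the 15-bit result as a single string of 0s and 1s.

Place data at non-parity positions: p1 p2 1 p4 0 0 0 p8 1 0 1 0 1 1 0
p1 (pos 1,3,5,7,9,11,13,15): XOR of data positions = 1⊕0⊕0⊕1⊕1⊕1⊕0 = 0
p2 (pos 2,3,6,7,10,11,14,15): XOR of data positions = 1⊕0⊕0⊕0⊕1⊕1⊕0 = 1
p4 (pos 4,5,6,7,12,13,14,15): XOR of data positions = 0⊕0⊕0⊕0⊕1⊕1⊕0 = 0
p8 (pos 8,9,10,11,12,13,14,15): XOR of data positions = 1⊕0⊕1⊕0⊕1⊕1⊕0 = 0
Codeword: 011000001010110

011000001010110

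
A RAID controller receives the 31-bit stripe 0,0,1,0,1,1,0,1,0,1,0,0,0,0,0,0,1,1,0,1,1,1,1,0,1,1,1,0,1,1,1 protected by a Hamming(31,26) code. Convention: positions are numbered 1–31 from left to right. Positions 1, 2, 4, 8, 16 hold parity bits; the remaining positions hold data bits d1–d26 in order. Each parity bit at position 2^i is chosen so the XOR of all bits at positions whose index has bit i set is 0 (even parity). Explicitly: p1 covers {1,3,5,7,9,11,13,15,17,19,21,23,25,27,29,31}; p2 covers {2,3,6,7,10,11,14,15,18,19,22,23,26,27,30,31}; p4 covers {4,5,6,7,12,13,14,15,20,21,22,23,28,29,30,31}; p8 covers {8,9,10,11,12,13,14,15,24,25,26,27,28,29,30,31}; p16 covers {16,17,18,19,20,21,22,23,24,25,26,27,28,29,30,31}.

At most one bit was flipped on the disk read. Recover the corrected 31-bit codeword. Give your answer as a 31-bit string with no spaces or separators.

0010010101000000110111101110111

s1 (pos 1,3,5,7,9,11,13,15,17,19,21,23,25,27,29,31): 0⊕1⊕1⊕0⊕0⊕0⊕0⊕0⊕1⊕0⊕1⊕1⊕1⊕1⊕1⊕1 = 1
s2 (pos 2,3,6,7,10,11,14,15,18,19,22,23,26,27,30,31): 0⊕1⊕1⊕0⊕1⊕0⊕0⊕0⊕1⊕0⊕1⊕1⊕1⊕1⊕1⊕1 = 0
s4 (pos 4,5,6,7,12,13,14,15,20,21,22,23,28,29,30,31): 0⊕1⊕1⊕0⊕0⊕0⊕0⊕0⊕1⊕1⊕1⊕1⊕0⊕1⊕1⊕1 = 1
s8 (pos 8,9,10,11,12,13,14,15,24,25,26,27,28,29,30,31): 1⊕0⊕1⊕0⊕0⊕0⊕0⊕0⊕0⊕1⊕1⊕1⊕0⊕1⊕1⊕1 = 0
s16 (pos 16,17,18,19,20,21,22,23,24,25,26,27,28,29,30,31): 0⊕1⊕1⊕0⊕1⊕1⊕1⊕1⊕0⊕1⊕1⊕1⊕0⊕1⊕1⊕1 = 0
Syndrome s16…s1 = 00101 → error at position 5.
Flip position 5: 0010110101000000110111101110111 → 0010010101000000110111101110111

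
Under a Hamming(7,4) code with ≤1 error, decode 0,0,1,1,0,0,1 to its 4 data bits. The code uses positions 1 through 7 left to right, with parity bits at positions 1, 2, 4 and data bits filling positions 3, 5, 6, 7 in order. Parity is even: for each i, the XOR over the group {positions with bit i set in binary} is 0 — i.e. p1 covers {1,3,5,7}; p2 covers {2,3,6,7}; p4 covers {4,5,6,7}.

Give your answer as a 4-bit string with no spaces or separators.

1001

s1 (pos 1,3,5,7): 0⊕1⊕0⊕1 = 0
s2 (pos 2,3,6,7): 0⊕1⊕0⊕1 = 0
s4 (pos 4,5,6,7): 1⊕0⊕0⊕1 = 0
Syndrome s4…s1 = 000 → no error.
Read data bits from positions 3,5,6,7: 1001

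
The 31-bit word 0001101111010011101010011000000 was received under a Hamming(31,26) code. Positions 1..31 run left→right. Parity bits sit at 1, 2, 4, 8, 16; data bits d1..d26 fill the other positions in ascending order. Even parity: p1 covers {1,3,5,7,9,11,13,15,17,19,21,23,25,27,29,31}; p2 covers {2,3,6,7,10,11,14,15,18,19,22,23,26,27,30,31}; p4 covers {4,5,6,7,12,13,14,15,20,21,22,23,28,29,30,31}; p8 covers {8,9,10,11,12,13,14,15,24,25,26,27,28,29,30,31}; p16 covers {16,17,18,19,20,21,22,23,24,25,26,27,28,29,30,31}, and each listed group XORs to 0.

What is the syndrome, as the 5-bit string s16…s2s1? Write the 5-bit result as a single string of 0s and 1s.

01000

s1 (pos 1,3,5,7,9,11,13,15,17,19,21,23,25,27,29,31): 0⊕0⊕1⊕1⊕1⊕0⊕0⊕1⊕1⊕1⊕1⊕0⊕1⊕0⊕0⊕0 = 0
s2 (pos 2,3,6,7,10,11,14,15,18,19,22,23,26,27,30,31): 0⊕0⊕0⊕1⊕1⊕0⊕0⊕1⊕0⊕1⊕0⊕0⊕0⊕0⊕0⊕0 = 0
s4 (pos 4,5,6,7,12,13,14,15,20,21,22,23,28,29,30,31): 1⊕1⊕0⊕1⊕1⊕0⊕0⊕1⊕0⊕1⊕0⊕0⊕0⊕0⊕0⊕0 = 0
s8 (pos 8,9,10,11,12,13,14,15,24,25,26,27,28,29,30,31): 1⊕1⊕1⊕0⊕1⊕0⊕0⊕1⊕1⊕1⊕0⊕0⊕0⊕0⊕0⊕0 = 1
s16 (pos 16,17,18,19,20,21,22,23,24,25,26,27,28,29,30,31): 1⊕1⊕0⊕1⊕0⊕1⊕0⊕0⊕1⊕1⊕0⊕0⊕0⊕0⊕0⊕0 = 0
Syndrome s16…s1 = 01000 → error at position 8.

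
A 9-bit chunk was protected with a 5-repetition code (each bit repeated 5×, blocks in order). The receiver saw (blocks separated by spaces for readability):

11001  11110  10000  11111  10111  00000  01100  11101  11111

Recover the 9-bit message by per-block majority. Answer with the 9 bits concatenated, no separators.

Block 1 (11001): 3 ones → 1
Block 2 (11110): 4 ones → 1
Block 3 (10000): 1 one → 0
Block 4 (11111): 5 ones → 1
Block 5 (10111): 4 ones → 1
Block 6 (00000): 0 ones → 0
Block 7 (01100): 2 ones → 0
Block 8 (11101): 4 ones → 1
Block 9 (11111): 5 ones → 1

110110011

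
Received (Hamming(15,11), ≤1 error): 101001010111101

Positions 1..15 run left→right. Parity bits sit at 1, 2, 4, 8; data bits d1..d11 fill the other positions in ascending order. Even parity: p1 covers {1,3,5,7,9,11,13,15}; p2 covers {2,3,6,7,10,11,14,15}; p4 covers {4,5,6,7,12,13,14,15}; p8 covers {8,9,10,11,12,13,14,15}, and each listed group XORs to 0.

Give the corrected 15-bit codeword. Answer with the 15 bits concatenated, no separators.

100001010111101

s1 (pos 1,3,5,7,9,11,13,15): 1⊕1⊕0⊕0⊕0⊕1⊕1⊕1 = 1
s2 (pos 2,3,6,7,10,11,14,15): 0⊕1⊕1⊕0⊕1⊕1⊕0⊕1 = 1
s4 (pos 4,5,6,7,12,13,14,15): 0⊕0⊕1⊕0⊕1⊕1⊕0⊕1 = 0
s8 (pos 8,9,10,11,12,13,14,15): 1⊕0⊕1⊕1⊕1⊕1⊕0⊕1 = 0
Syndrome s8…s1 = 0011 → error at position 3.
Flip position 3: 101001010111101 → 100001010111101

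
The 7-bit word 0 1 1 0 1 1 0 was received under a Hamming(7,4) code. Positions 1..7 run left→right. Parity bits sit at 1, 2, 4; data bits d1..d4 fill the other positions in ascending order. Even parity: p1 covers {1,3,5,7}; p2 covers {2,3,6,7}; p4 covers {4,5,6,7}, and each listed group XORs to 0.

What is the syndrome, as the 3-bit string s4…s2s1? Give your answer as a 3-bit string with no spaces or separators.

s1 (pos 1,3,5,7): 0⊕1⊕1⊕0 = 0
s2 (pos 2,3,6,7): 1⊕1⊕1⊕0 = 1
s4 (pos 4,5,6,7): 0⊕1⊕1⊕0 = 0
Syndrome s4…s1 = 010 → error at position 2.

010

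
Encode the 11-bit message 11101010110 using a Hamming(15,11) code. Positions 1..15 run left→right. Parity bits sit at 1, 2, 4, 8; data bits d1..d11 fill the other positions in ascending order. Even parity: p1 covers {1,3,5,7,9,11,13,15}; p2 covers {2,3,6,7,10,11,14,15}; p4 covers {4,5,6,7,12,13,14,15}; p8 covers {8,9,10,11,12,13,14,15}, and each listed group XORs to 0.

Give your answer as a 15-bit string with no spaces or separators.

101011001010110

Place data at non-parity positions: p1 p2 1 p4 1 1 0 p8 1 0 1 0 1 1 0
p1 (pos 1,3,5,7,9,11,13,15): XOR of data positions = 1⊕1⊕0⊕1⊕1⊕1⊕0 = 1
p2 (pos 2,3,6,7,10,11,14,15): XOR of data positions = 1⊕1⊕0⊕0⊕1⊕1⊕0 = 0
p4 (pos 4,5,6,7,12,13,14,15): XOR of data positions = 1⊕1⊕0⊕0⊕1⊕1⊕0 = 0
p8 (pos 8,9,10,11,12,13,14,15): XOR of data positions = 1⊕0⊕1⊕0⊕1⊕1⊕0 = 0
Codeword: 101011001010110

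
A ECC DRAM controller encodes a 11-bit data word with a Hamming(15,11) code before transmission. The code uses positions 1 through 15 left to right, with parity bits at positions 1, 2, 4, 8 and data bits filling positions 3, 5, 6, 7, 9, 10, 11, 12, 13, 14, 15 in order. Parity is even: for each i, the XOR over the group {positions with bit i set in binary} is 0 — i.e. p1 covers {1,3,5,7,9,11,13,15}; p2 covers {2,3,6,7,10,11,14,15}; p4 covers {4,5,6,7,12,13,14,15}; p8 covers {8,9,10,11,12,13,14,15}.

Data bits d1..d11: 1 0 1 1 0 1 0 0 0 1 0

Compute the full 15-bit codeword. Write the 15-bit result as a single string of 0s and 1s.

011101100100010

Place data at non-parity positions: p1 p2 1 p4 0 1 1 p8 0 1 0 0 0 1 0
p1 (pos 1,3,5,7,9,11,13,15): XOR of data positions = 1⊕0⊕1⊕0⊕0⊕0⊕0 = 0
p2 (pos 2,3,6,7,10,11,14,15): XOR of data positions = 1⊕1⊕1⊕1⊕0⊕1⊕0 = 1
p4 (pos 4,5,6,7,12,13,14,15): XOR of data positions = 0⊕1⊕1⊕0⊕0⊕1⊕0 = 1
p8 (pos 8,9,10,11,12,13,14,15): XOR of data positions = 0⊕1⊕0⊕0⊕0⊕1⊕0 = 0
Codeword: 011101100100010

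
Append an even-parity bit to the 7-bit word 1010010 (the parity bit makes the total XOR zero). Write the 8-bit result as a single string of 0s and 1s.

XOR of the 7 data bits: 1⊕0⊕1⊕0⊕0⊕1⊕0 = 1
Parity bit = 1 (so all 8 bits XOR to 0).

10100101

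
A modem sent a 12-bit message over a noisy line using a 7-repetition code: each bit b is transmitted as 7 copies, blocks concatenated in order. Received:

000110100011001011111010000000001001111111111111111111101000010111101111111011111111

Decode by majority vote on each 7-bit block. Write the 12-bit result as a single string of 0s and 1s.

001001110111

Block 1 (0001101): 3 ones → 0
Block 2 (0001100): 2 ones → 0
Block 3 (1011111): 6 ones → 1
Block 4 (0100000): 1 one → 0
Block 5 (0000100): 1 one → 0
Block 6 (1111111): 7 ones → 1
Block 7 (1111111): 7 ones → 1
Block 8 (1111110): 6 ones → 1
Block 9 (1000010): 2 ones → 0
Block 10 (1111011): 6 ones → 1
Block 11 (1111101): 6 ones → 1
Block 12 (1111111): 7 ones → 1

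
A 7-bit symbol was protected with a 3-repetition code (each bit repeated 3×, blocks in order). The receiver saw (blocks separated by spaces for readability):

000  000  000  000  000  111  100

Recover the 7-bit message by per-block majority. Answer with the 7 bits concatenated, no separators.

0000010

Block 1 (000): 0 ones → 0
Block 2 (000): 0 ones → 0
Block 3 (000): 0 ones → 0
Block 4 (000): 0 ones → 0
Block 5 (000): 0 ones → 0
Block 6 (111): 3 ones → 1
Block 7 (100): 1 one → 0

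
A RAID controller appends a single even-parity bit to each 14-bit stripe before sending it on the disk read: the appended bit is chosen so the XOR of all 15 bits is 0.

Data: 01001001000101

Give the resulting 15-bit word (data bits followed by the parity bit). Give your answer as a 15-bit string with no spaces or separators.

010010010001011

XOR of the 14 data bits: 0⊕1⊕0⊕0⊕1⊕0⊕0⊕1⊕0⊕0⊕0⊕1⊕0⊕1 = 1
Parity bit = 1 (so all 15 bits XOR to 0).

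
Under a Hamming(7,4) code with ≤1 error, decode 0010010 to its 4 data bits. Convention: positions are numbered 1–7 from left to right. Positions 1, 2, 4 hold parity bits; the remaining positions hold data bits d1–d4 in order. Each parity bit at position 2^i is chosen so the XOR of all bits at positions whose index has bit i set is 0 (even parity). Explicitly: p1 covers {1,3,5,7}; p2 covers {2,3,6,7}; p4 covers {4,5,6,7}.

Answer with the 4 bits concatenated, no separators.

1110

s1 (pos 1,3,5,7): 0⊕1⊕0⊕0 = 1
s2 (pos 2,3,6,7): 0⊕1⊕1⊕0 = 0
s4 (pos 4,5,6,7): 0⊕0⊕1⊕0 = 1
Syndrome s4…s1 = 101 → error at position 5.
Flip position 5: 0010010 → 0010110
Read data bits from positions 3,5,6,7: 1110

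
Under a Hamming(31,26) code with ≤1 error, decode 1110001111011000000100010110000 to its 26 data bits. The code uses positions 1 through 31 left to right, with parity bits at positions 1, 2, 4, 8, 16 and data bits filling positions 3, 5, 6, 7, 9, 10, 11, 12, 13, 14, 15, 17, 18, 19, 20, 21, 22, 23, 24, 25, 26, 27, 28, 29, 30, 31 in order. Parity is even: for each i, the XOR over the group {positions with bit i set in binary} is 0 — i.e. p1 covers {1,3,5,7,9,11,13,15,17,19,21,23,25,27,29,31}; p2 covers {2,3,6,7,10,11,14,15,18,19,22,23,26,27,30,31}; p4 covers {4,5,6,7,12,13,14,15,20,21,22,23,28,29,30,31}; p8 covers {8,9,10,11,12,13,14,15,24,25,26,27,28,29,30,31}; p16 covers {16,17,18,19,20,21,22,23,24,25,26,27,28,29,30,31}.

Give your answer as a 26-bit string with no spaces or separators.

10011101100000100010110000

s1 (pos 1,3,5,7,9,11,13,15,17,19,21,23,25,27,29,31): 1⊕1⊕0⊕1⊕1⊕0⊕1⊕0⊕0⊕0⊕0⊕0⊕0⊕1⊕0⊕0 = 0
s2 (pos 2,3,6,7,10,11,14,15,18,19,22,23,26,27,30,31): 1⊕1⊕0⊕1⊕1⊕0⊕0⊕0⊕0⊕0⊕0⊕0⊕1⊕1⊕0⊕0 = 0
s4 (pos 4,5,6,7,12,13,14,15,20,21,22,23,28,29,30,31): 0⊕0⊕0⊕1⊕1⊕1⊕0⊕0⊕1⊕0⊕0⊕0⊕0⊕0⊕0⊕0 = 0
s8 (pos 8,9,10,11,12,13,14,15,24,25,26,27,28,29,30,31): 1⊕1⊕1⊕0⊕1⊕1⊕0⊕0⊕1⊕0⊕1⊕1⊕0⊕0⊕0⊕0 = 0
s16 (pos 16,17,18,19,20,21,22,23,24,25,26,27,28,29,30,31): 0⊕0⊕0⊕0⊕1⊕0⊕0⊕0⊕1⊕0⊕1⊕1⊕0⊕0⊕0⊕0 = 0
Syndrome s16…s1 = 00000 → no error.
Read data bits from positions 3,5,6,7,9,10,11,12,13,14,15,17,18,19,20,21,22,23,24,25,26,27,28,29,30,31: 10011101100000100010110000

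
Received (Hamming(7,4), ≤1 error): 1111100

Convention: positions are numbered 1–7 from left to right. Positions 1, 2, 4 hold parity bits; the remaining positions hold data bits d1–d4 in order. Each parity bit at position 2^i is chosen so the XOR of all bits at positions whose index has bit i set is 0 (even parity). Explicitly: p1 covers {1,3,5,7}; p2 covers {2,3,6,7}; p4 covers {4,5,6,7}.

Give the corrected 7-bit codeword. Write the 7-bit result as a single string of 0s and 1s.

s1 (pos 1,3,5,7): 1⊕1⊕1⊕0 = 1
s2 (pos 2,3,6,7): 1⊕1⊕0⊕0 = 0
s4 (pos 4,5,6,7): 1⊕1⊕0⊕0 = 0
Syndrome s4…s1 = 001 → error at position 1.
Flip position 1: 1111100 → 0111100

0111100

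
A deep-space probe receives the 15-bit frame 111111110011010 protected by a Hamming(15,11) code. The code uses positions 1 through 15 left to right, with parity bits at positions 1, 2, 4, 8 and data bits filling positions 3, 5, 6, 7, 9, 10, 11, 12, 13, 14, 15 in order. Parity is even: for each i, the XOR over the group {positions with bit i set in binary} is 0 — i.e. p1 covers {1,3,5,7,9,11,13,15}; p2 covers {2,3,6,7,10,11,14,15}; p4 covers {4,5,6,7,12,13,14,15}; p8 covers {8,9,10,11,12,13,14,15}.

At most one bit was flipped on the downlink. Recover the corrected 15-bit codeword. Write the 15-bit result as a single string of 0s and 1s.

s1 (pos 1,3,5,7,9,11,13,15): 1⊕1⊕1⊕1⊕0⊕1⊕0⊕0 = 1
s2 (pos 2,3,6,7,10,11,14,15): 1⊕1⊕1⊕1⊕0⊕1⊕1⊕0 = 0
s4 (pos 4,5,6,7,12,13,14,15): 1⊕1⊕1⊕1⊕1⊕0⊕1⊕0 = 0
s8 (pos 8,9,10,11,12,13,14,15): 1⊕0⊕0⊕1⊕1⊕0⊕1⊕0 = 0
Syndrome s8…s1 = 0001 → error at position 1.
Flip position 1: 111111110011010 → 011111110011010

011111110011010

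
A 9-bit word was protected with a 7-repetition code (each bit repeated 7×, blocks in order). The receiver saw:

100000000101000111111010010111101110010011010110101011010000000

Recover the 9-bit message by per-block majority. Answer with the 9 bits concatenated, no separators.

Block 1 (1000000): 1 one → 0
Block 2 (0010100): 2 ones → 0
Block 3 (0111111): 6 ones → 1
Block 4 (0100101): 3 ones → 0
Block 5 (1110111): 6 ones → 1
Block 6 (0010011): 3 ones → 0
Block 7 (0101101): 4 ones → 1
Block 8 (0101101): 4 ones → 1
Block 9 (0000000): 0 ones → 0

001010110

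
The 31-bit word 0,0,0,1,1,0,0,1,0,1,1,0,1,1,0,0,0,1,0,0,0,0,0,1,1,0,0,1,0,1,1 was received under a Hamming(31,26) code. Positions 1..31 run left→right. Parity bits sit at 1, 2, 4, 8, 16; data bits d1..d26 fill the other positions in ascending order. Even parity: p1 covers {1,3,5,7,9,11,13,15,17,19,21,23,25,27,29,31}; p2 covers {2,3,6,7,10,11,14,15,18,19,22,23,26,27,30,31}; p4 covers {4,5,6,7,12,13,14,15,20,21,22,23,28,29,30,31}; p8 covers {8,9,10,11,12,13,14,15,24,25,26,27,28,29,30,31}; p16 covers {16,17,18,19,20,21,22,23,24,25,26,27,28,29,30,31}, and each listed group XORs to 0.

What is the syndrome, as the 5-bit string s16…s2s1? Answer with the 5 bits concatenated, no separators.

00101

s1 (pos 1,3,5,7,9,11,13,15,17,19,21,23,25,27,29,31): 0⊕0⊕1⊕0⊕0⊕1⊕1⊕0⊕0⊕0⊕0⊕0⊕1⊕0⊕0⊕1 = 1
s2 (pos 2,3,6,7,10,11,14,15,18,19,22,23,26,27,30,31): 0⊕0⊕0⊕0⊕1⊕1⊕1⊕0⊕1⊕0⊕0⊕0⊕0⊕0⊕1⊕1 = 0
s4 (pos 4,5,6,7,12,13,14,15,20,21,22,23,28,29,30,31): 1⊕1⊕0⊕0⊕0⊕1⊕1⊕0⊕0⊕0⊕0⊕0⊕1⊕0⊕1⊕1 = 1
s8 (pos 8,9,10,11,12,13,14,15,24,25,26,27,28,29,30,31): 1⊕0⊕1⊕1⊕0⊕1⊕1⊕0⊕1⊕1⊕0⊕0⊕1⊕0⊕1⊕1 = 0
s16 (pos 16,17,18,19,20,21,22,23,24,25,26,27,28,29,30,31): 0⊕0⊕1⊕0⊕0⊕0⊕0⊕0⊕1⊕1⊕0⊕0⊕1⊕0⊕1⊕1 = 0
Syndrome s16…s1 = 00101 → error at position 5.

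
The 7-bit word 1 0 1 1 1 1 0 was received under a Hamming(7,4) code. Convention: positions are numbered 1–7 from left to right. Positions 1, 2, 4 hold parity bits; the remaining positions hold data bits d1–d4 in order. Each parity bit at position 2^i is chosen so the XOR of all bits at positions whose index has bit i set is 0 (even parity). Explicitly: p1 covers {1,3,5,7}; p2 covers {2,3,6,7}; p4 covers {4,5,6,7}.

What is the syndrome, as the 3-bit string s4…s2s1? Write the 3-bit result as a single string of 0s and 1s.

101

s1 (pos 1,3,5,7): 1⊕1⊕1⊕0 = 1
s2 (pos 2,3,6,7): 0⊕1⊕1⊕0 = 0
s4 (pos 4,5,6,7): 1⊕1⊕1⊕0 = 1
Syndrome s4…s1 = 101 → error at position 5.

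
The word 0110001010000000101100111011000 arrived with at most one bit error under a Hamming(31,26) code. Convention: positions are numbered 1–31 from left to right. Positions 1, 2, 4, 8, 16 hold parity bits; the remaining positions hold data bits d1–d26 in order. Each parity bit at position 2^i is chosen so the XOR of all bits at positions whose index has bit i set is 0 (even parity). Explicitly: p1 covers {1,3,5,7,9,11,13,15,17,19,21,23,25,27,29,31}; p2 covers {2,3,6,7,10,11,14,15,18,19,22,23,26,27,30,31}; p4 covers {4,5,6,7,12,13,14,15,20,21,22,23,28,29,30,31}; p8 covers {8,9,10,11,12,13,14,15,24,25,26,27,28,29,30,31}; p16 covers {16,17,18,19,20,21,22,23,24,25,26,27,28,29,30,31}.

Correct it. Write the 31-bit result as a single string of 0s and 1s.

s1 (pos 1,3,5,7,9,11,13,15,17,19,21,23,25,27,29,31): 0⊕1⊕0⊕1⊕1⊕0⊕0⊕0⊕1⊕1⊕0⊕1⊕1⊕1⊕0⊕0 = 0
s2 (pos 2,3,6,7,10,11,14,15,18,19,22,23,26,27,30,31): 1⊕1⊕0⊕1⊕0⊕0⊕0⊕0⊕0⊕1⊕0⊕1⊕0⊕1⊕0⊕0 = 0
s4 (pos 4,5,6,7,12,13,14,15,20,21,22,23,28,29,30,31): 0⊕0⊕0⊕1⊕0⊕0⊕0⊕0⊕1⊕0⊕0⊕1⊕1⊕0⊕0⊕0 = 0
s8 (pos 8,9,10,11,12,13,14,15,24,25,26,27,28,29,30,31): 0⊕1⊕0⊕0⊕0⊕0⊕0⊕0⊕1⊕1⊕0⊕1⊕1⊕0⊕0⊕0 = 1
s16 (pos 16,17,18,19,20,21,22,23,24,25,26,27,28,29,30,31): 0⊕1⊕0⊕1⊕1⊕0⊕0⊕1⊕1⊕1⊕0⊕1⊕1⊕0⊕0⊕0 = 0
Syndrome s16…s1 = 01000 → error at position 8.
Flip position 8: 0110001010000000101100111011000 → 0110001110000000101100111011000

0110001110000000101100111011000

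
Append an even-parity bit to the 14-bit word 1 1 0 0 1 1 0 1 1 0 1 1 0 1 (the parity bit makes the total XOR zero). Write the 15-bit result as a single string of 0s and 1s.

XOR of the 14 data bits: 1⊕1⊕0⊕0⊕1⊕1⊕0⊕1⊕1⊕0⊕1⊕1⊕0⊕1 = 1
Parity bit = 1 (so all 15 bits XOR to 0).

110011011011011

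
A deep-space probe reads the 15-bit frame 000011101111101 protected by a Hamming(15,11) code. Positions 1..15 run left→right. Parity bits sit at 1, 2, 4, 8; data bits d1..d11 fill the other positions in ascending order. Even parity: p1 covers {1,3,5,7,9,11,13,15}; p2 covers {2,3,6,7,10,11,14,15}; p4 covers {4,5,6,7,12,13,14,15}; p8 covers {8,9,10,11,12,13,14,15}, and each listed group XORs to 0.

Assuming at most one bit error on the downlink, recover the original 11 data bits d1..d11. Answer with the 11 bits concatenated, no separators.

01111111101

s1 (pos 1,3,5,7,9,11,13,15): 0⊕0⊕1⊕1⊕1⊕1⊕1⊕1 = 0
s2 (pos 2,3,6,7,10,11,14,15): 0⊕0⊕1⊕1⊕1⊕1⊕0⊕1 = 1
s4 (pos 4,5,6,7,12,13,14,15): 0⊕1⊕1⊕1⊕1⊕1⊕0⊕1 = 0
s8 (pos 8,9,10,11,12,13,14,15): 0⊕1⊕1⊕1⊕1⊕1⊕0⊕1 = 0
Syndrome s8…s1 = 0010 → error at position 2.
Flip position 2: 000011101111101 → 010011101111101
Read data bits from positions 3,5,6,7,9,10,11,12,13,14,15: 01111111101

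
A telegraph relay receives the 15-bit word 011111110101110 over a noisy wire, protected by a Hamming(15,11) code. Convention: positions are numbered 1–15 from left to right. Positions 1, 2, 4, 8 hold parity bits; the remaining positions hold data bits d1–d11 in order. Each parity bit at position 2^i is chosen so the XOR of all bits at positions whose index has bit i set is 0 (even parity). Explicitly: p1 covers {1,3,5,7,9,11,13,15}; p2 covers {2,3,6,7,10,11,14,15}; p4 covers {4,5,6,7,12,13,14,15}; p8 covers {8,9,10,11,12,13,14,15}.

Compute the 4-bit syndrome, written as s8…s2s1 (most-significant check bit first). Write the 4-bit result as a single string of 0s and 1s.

s1 (pos 1,3,5,7,9,11,13,15): 0⊕1⊕1⊕1⊕0⊕0⊕1⊕0 = 0
s2 (pos 2,3,6,7,10,11,14,15): 1⊕1⊕1⊕1⊕1⊕0⊕1⊕0 = 0
s4 (pos 4,5,6,7,12,13,14,15): 1⊕1⊕1⊕1⊕1⊕1⊕1⊕0 = 1
s8 (pos 8,9,10,11,12,13,14,15): 1⊕0⊕1⊕0⊕1⊕1⊕1⊕0 = 1
Syndrome s8…s1 = 1100 → error at position 12.

1100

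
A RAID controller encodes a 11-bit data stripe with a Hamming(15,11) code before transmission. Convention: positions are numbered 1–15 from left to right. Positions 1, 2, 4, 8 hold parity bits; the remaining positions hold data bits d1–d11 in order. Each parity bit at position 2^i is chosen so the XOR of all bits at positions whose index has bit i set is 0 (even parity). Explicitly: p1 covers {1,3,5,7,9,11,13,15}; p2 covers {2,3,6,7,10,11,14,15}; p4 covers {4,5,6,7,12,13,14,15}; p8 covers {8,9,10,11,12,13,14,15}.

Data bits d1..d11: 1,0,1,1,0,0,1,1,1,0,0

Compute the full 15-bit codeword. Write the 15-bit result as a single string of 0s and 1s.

Place data at non-parity positions: p1 p2 1 p4 0 1 1 p8 0 0 1 1 1 0 0
p1 (pos 1,3,5,7,9,11,13,15): XOR of data positions = 1⊕0⊕1⊕0⊕1⊕1⊕0 = 0
p2 (pos 2,3,6,7,10,11,14,15): XOR of data positions = 1⊕1⊕1⊕0⊕1⊕0⊕0 = 0
p4 (pos 4,5,6,7,12,13,14,15): XOR of data positions = 0⊕1⊕1⊕1⊕1⊕0⊕0 = 0
p8 (pos 8,9,10,11,12,13,14,15): XOR of data positions = 0⊕0⊕1⊕1⊕1⊕0⊕0 = 1
Codeword: 001001110011100

001001110011100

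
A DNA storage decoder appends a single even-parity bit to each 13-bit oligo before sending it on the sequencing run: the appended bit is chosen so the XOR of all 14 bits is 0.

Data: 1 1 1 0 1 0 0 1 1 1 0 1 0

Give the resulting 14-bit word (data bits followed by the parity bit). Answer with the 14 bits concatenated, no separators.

11101001110100

XOR of the 13 data bits: 1⊕1⊕1⊕0⊕1⊕0⊕0⊕1⊕1⊕1⊕0⊕1⊕0 = 0
Parity bit = 0 (so all 14 bits XOR to 0).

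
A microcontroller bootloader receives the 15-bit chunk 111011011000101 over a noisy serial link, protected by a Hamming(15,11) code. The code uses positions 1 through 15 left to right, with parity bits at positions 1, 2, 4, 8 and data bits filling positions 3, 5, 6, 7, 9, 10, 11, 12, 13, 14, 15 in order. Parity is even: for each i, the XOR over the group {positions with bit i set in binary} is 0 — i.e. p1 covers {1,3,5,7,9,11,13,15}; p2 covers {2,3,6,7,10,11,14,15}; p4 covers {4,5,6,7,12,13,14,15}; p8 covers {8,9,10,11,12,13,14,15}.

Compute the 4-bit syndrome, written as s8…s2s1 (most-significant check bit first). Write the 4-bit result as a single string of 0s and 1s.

s1 (pos 1,3,5,7,9,11,13,15): 1⊕1⊕1⊕0⊕1⊕0⊕1⊕1 = 0
s2 (pos 2,3,6,7,10,11,14,15): 1⊕1⊕1⊕0⊕0⊕0⊕0⊕1 = 0
s4 (pos 4,5,6,7,12,13,14,15): 0⊕1⊕1⊕0⊕0⊕1⊕0⊕1 = 0
s8 (pos 8,9,10,11,12,13,14,15): 1⊕1⊕0⊕0⊕0⊕1⊕0⊕1 = 0
Syndrome s8…s1 = 0000 → no error.

0000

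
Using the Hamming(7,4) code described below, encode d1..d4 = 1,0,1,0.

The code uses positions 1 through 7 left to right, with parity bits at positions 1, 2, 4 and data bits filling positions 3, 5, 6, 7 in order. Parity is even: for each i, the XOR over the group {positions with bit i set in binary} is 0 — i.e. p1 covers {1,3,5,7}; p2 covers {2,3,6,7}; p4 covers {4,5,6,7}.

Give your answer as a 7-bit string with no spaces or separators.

1011010

Place data at non-parity positions: p1 p2 1 p4 0 1 0
p1 (pos 1,3,5,7): XOR of data positions = 1⊕0⊕0 = 1
p2 (pos 2,3,6,7): XOR of data positions = 1⊕1⊕0 = 0
p4 (pos 4,5,6,7): XOR of data positions = 0⊕1⊕0 = 1
Codeword: 1011010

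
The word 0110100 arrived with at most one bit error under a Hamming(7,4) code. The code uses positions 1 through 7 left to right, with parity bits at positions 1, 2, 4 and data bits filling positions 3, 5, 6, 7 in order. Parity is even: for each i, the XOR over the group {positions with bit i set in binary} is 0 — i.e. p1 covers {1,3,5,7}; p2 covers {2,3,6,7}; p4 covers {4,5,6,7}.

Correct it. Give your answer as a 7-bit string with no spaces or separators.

s1 (pos 1,3,5,7): 0⊕1⊕1⊕0 = 0
s2 (pos 2,3,6,7): 1⊕1⊕0⊕0 = 0
s4 (pos 4,5,6,7): 0⊕1⊕0⊕0 = 1
Syndrome s4…s1 = 100 → error at position 4.
Flip position 4: 0110100 → 0111100

0111100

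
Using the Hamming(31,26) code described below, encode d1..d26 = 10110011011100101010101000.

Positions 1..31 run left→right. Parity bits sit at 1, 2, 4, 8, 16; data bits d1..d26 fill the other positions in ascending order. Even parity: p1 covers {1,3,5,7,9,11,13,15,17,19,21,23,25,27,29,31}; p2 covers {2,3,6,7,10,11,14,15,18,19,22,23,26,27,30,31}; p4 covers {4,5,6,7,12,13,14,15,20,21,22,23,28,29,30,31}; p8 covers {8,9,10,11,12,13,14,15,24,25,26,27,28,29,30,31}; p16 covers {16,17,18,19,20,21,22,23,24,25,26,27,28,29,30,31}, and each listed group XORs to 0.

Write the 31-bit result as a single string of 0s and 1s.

Place data at non-parity positions: p1 p2 1 p4 0 1 1 p8 0 0 1 1 0 1 1 p16 1 0 0 1 0 1 0 1 0 1 0 1 0 0 0
p1 (pos 1,3,5,7,9,11,13,15,17,19,21,23,25,27,29,31): XOR of data positions = 1⊕0⊕1⊕0⊕1⊕0⊕1⊕1⊕0⊕0⊕0⊕0⊕0⊕0⊕0 = 1
p2 (pos 2,3,6,7,10,11,14,15,18,19,22,23,26,27,30,31): XOR of data positions = 1⊕1⊕1⊕0⊕1⊕1⊕1⊕0⊕0⊕1⊕0⊕1⊕0⊕0⊕0 = 0
p4 (pos 4,5,6,7,12,13,14,15,20,21,22,23,28,29,30,31): XOR of data positions = 0⊕1⊕1⊕1⊕0⊕1⊕1⊕1⊕0⊕1⊕0⊕1⊕0⊕0⊕0 = 0
p8 (pos 8,9,10,11,12,13,14,15,24,25,26,27,28,29,30,31): XOR of data positions = 0⊕0⊕1⊕1⊕0⊕1⊕1⊕1⊕0⊕1⊕0⊕1⊕0⊕0⊕0 = 1
p16 (pos 16,17,18,19,20,21,22,23,24,25,26,27,28,29,30,31): XOR of data positions = 1⊕0⊕0⊕1⊕0⊕1⊕0⊕1⊕0⊕1⊕0⊕1⊕0⊕0⊕0 = 0
Codeword: 1010011100110110100101010101000

1010011100110110100101010101000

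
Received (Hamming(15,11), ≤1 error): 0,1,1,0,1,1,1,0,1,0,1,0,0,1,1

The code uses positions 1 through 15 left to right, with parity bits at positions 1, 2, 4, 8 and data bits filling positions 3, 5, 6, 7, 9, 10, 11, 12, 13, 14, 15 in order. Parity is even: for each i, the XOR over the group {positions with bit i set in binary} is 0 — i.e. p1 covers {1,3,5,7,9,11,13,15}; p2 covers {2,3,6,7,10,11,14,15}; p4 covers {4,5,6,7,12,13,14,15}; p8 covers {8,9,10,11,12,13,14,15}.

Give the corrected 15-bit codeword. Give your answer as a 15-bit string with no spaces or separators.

s1 (pos 1,3,5,7,9,11,13,15): 0⊕1⊕1⊕1⊕1⊕1⊕0⊕1 = 0
s2 (pos 2,3,6,7,10,11,14,15): 1⊕1⊕1⊕1⊕0⊕1⊕1⊕1 = 1
s4 (pos 4,5,6,7,12,13,14,15): 0⊕1⊕1⊕1⊕0⊕0⊕1⊕1 = 1
s8 (pos 8,9,10,11,12,13,14,15): 0⊕1⊕0⊕1⊕0⊕0⊕1⊕1 = 0
Syndrome s8…s1 = 0110 → error at position 6.
Flip position 6: 011011101010011 → 011010101010011

011010101010011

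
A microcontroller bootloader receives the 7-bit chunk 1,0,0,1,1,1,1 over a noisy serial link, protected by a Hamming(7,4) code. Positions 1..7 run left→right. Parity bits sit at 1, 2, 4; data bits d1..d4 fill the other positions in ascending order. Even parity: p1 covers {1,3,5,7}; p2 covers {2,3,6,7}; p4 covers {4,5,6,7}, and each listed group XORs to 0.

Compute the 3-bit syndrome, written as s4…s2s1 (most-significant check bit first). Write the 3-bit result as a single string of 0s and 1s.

001

s1 (pos 1,3,5,7): 1⊕0⊕1⊕1 = 1
s2 (pos 2,3,6,7): 0⊕0⊕1⊕1 = 0
s4 (pos 4,5,6,7): 1⊕1⊕1⊕1 = 0
Syndrome s4…s1 = 001 → error at position 1.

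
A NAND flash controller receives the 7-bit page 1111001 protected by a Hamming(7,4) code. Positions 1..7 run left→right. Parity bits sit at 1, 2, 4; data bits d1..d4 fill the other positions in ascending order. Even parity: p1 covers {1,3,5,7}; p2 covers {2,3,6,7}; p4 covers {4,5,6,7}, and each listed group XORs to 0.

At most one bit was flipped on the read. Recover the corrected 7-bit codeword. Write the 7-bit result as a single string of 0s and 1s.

s1 (pos 1,3,5,7): 1⊕1⊕0⊕1 = 1
s2 (pos 2,3,6,7): 1⊕1⊕0⊕1 = 1
s4 (pos 4,5,6,7): 1⊕0⊕0⊕1 = 0
Syndrome s4…s1 = 011 → error at position 3.
Flip position 3: 1111001 → 1101001

1101001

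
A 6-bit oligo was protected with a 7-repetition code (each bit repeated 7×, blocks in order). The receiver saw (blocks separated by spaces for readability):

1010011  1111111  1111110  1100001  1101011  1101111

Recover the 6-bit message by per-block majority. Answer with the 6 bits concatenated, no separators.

Block 1 (1010011): 4 ones → 1
Block 2 (1111111): 7 ones → 1
Block 3 (1111110): 6 ones → 1
Block 4 (1100001): 3 ones → 0
Block 5 (1101011): 5 ones → 1
Block 6 (1101111): 6 ones → 1

111011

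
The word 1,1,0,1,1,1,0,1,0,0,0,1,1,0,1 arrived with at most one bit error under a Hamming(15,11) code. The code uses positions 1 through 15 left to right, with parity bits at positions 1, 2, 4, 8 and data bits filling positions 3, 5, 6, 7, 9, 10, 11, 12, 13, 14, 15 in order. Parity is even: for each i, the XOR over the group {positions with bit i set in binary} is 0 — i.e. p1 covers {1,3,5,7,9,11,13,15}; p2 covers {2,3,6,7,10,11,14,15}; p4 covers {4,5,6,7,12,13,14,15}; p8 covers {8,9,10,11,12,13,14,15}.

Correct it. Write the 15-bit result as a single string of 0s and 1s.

s1 (pos 1,3,5,7,9,11,13,15): 1⊕0⊕1⊕0⊕0⊕0⊕1⊕1 = 0
s2 (pos 2,3,6,7,10,11,14,15): 1⊕0⊕1⊕0⊕0⊕0⊕0⊕1 = 1
s4 (pos 4,5,6,7,12,13,14,15): 1⊕1⊕1⊕0⊕1⊕1⊕0⊕1 = 0
s8 (pos 8,9,10,11,12,13,14,15): 1⊕0⊕0⊕0⊕1⊕1⊕0⊕1 = 0
Syndrome s8…s1 = 0010 → error at position 2.
Flip position 2: 110111010001101 → 100111010001101

100111010001101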